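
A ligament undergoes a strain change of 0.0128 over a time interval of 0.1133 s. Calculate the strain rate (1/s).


strain_rate = delta_strain / delta_t
strain_rate = 0.0128 / 0.1133
strain_rate = 0.1130


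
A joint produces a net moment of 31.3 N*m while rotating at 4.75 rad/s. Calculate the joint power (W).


P = M * omega
P = 31.3 * 4.75
P = 148.6750


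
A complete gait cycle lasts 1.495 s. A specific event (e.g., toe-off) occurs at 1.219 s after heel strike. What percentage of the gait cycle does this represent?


pct = (event_time / cycle_time) * 100
pct = (1.219 / 1.495) * 100
ratio = 0.8154
pct = 81.5385


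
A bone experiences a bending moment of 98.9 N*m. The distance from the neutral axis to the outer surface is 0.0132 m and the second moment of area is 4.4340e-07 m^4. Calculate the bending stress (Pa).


sigma = M * c / I
sigma = 98.9 * 0.0132 / 4.4340e-07
M * c = 1.3055
sigma = 2.9442e+06


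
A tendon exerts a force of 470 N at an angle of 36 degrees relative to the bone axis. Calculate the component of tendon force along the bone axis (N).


F_eff = F_tendon * cos(theta)
theta = 36 deg = 0.6283 rad
cos(theta) = 0.8090
F_eff = 470 * 0.8090
F_eff = 380.2380


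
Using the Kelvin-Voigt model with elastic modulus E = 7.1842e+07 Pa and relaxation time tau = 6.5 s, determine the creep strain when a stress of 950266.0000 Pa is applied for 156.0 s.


epsilon(t) = (sigma/E) * (1 - exp(-t/tau))
sigma/E = 950266.0000 / 7.1842e+07 = 0.0132
exp(-t/tau) = exp(-156.0 / 6.5) = 3.7751e-11
epsilon = 0.0132 * (1 - 3.7751e-11)
epsilon = 0.0132


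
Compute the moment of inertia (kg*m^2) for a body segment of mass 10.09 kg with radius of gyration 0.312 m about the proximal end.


I = m * k^2
I = 10.09 * 0.312^2
k^2 = 0.0973
I = 0.9822


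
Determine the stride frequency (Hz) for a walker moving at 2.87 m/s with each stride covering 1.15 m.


f = v / stride_length
f = 2.87 / 1.15
f = 2.4957


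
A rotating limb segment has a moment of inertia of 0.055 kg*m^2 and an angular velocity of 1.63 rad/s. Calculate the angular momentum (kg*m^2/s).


L = I * omega
L = 0.055 * 1.63
L = 0.0896


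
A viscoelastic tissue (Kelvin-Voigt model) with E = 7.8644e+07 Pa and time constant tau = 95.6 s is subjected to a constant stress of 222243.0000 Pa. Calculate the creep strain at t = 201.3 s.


epsilon(t) = (sigma/E) * (1 - exp(-t/tau))
sigma/E = 222243.0000 / 7.8644e+07 = 0.0028
exp(-t/tau) = exp(-201.3 / 95.6) = 0.1218
epsilon = 0.0028 * (1 - 0.1218)
epsilon = 0.0025


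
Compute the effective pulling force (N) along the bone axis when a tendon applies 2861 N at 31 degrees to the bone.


F_eff = F_tendon * cos(theta)
theta = 31 deg = 0.5411 rad
cos(theta) = 0.8572
F_eff = 2861 * 0.8572
F_eff = 2452.3556


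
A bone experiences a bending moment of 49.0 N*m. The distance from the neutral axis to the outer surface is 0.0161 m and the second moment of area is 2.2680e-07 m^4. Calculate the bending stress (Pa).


sigma = M * c / I
sigma = 49.0 * 0.0161 / 2.2680e-07
M * c = 0.7889
sigma = 3.4784e+06


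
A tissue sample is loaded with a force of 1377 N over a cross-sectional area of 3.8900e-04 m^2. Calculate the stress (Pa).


stress = F / A
stress = 1377 / 3.8900e-04
stress = 3.5398e+06


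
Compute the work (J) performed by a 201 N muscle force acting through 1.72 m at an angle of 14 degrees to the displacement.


W = F * d * cos(theta)
theta = 14 deg = 0.2443 rad
cos(theta) = 0.9703
W = 201 * 1.72 * 0.9703
W = 335.4506


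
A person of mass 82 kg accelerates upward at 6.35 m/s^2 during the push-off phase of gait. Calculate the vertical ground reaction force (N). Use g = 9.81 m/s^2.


GRF = m * (g + a)
GRF = 82 * (9.81 + 6.35)
GRF = 82 * 16.1600
GRF = 1325.1200


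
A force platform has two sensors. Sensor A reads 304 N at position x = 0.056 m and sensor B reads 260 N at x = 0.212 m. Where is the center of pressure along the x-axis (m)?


COP_x = (F1*x1 + F2*x2) / (F1 + F2)
COP_x = (304*0.056 + 260*0.212) / (304 + 260)
Numerator = 72.1440
Denominator = 564
COP_x = 0.1279


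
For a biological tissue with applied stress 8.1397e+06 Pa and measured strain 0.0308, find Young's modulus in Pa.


E = stress / strain
E = 8.1397e+06 / 0.0308
E = 2.6428e+08


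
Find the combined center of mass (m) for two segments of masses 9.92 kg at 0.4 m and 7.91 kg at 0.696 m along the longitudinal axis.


COM = (m1*x1 + m2*x2) / (m1 + m2)
COM = (9.92*0.4 + 7.91*0.696) / (9.92 + 7.91)
Numerator = 9.4734
Denominator = 17.8300
COM = 0.5313


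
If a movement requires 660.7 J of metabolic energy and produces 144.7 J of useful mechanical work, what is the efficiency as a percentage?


eta = (W_mech / E_meta) * 100
eta = (144.7 / 660.7) * 100
ratio = 0.2190
eta = 21.9010


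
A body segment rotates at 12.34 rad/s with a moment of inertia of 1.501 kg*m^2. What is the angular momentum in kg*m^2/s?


L = I * omega
L = 1.501 * 12.34
L = 18.5223


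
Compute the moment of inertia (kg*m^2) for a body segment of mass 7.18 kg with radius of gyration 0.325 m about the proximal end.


I = m * k^2
I = 7.18 * 0.325^2
k^2 = 0.1056
I = 0.7584


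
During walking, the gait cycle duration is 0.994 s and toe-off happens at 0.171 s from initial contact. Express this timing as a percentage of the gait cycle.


pct = (event_time / cycle_time) * 100
pct = (0.171 / 0.994) * 100
ratio = 0.1720
pct = 17.2032


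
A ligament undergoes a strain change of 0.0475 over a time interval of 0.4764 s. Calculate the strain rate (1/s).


strain_rate = delta_strain / delta_t
strain_rate = 0.0475 / 0.4764
strain_rate = 0.0997


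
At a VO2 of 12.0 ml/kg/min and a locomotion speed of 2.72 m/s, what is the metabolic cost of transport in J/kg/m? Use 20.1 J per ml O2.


Power per kg = VO2 * 20.1 / 60
Power per kg = 12.0 * 20.1 / 60 = 4.0200 W/kg
Cost = power_per_kg / speed
Cost = 4.0200 / 2.72
Cost = 1.4779


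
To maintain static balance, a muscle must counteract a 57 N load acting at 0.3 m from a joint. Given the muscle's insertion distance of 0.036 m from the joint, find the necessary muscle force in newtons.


F_muscle = W * d_load / d_muscle
F_muscle = 57 * 0.3 / 0.036
Numerator = 17.1000
F_muscle = 475.0000


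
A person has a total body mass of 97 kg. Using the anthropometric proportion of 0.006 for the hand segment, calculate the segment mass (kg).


m_segment = body_mass * fraction
m_segment = 97 * 0.006
m_segment = 0.5820


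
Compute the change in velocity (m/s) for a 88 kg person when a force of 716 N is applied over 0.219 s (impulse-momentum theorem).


J = F * dt = 716 * 0.219 = 156.8040 N*s
delta_v = J / m
delta_v = 156.8040 / 88
delta_v = 1.7819


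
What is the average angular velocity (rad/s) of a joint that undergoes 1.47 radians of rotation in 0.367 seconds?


omega = delta_theta / delta_t
omega = 1.47 / 0.367
omega = 4.0054


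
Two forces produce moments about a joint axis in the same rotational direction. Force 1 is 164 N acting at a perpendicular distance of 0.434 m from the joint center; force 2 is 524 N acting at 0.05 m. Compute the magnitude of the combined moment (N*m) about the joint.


M = F1 * d1 + F2 * d2
M = 164 * 0.434 + 524 * 0.05
M = 71.1760 + 26.2000
M = 97.3760


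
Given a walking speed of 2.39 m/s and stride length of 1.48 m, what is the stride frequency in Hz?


f = v / stride_length
f = 2.39 / 1.48
f = 1.6149


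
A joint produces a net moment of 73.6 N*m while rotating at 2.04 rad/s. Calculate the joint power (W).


P = M * omega
P = 73.6 * 2.04
P = 150.1440


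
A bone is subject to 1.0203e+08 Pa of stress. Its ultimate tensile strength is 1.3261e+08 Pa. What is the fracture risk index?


FRI = applied / ultimate
FRI = 1.0203e+08 / 1.3261e+08
FRI = 0.7694


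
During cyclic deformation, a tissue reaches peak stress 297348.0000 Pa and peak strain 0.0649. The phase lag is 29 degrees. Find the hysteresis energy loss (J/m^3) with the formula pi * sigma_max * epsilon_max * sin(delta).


E_loss = pi * sigma_max * epsilon_max * sin(delta)
delta = 29 deg = 0.5061 rad
sin(delta) = 0.4848
E_loss = pi * 297348.0000 * 0.0649 * 0.4848
E_loss = 29392.1138


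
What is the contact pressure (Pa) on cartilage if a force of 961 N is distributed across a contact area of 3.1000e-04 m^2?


P = F / A
P = 961 / 3.1000e-04
P = 3.1000e+06


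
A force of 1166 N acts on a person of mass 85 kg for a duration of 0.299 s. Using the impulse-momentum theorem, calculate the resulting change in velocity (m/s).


J = F * dt = 1166 * 0.299 = 348.6340 N*s
delta_v = J / m
delta_v = 348.6340 / 85
delta_v = 4.1016


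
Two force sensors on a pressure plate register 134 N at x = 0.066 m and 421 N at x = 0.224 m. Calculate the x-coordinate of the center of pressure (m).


COP_x = (F1*x1 + F2*x2) / (F1 + F2)
COP_x = (134*0.066 + 421*0.224) / (134 + 421)
Numerator = 103.1480
Denominator = 555
COP_x = 0.1859


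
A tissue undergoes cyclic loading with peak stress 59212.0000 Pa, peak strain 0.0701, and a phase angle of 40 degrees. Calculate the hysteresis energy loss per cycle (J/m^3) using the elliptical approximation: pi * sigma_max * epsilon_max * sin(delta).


E_loss = pi * sigma_max * epsilon_max * sin(delta)
delta = 40 deg = 0.6981 rad
sin(delta) = 0.6428
E_loss = pi * 59212.0000 * 0.0701 * 0.6428
E_loss = 8381.9510


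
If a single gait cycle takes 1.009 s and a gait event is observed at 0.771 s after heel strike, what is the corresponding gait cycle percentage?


pct = (event_time / cycle_time) * 100
pct = (0.771 / 1.009) * 100
ratio = 0.7641
pct = 76.4123


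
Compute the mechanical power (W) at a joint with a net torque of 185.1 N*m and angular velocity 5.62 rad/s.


P = M * omega
P = 185.1 * 5.62
P = 1040.2620


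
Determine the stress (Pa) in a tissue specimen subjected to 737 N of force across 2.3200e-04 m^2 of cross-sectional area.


stress = F / A
stress = 737 / 2.3200e-04
stress = 3.1767e+06


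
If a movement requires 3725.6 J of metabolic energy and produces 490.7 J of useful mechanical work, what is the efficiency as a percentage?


eta = (W_mech / E_meta) * 100
eta = (490.7 / 3725.6) * 100
ratio = 0.1317
eta = 13.1710


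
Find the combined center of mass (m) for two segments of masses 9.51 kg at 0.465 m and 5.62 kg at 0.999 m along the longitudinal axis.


COM = (m1*x1 + m2*x2) / (m1 + m2)
COM = (9.51*0.465 + 5.62*0.999) / (9.51 + 5.62)
Numerator = 10.0365
Denominator = 15.1300
COM = 0.6634


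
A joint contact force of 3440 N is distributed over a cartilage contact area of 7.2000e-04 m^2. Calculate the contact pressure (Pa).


P = F / A
P = 3440 / 7.2000e-04
P = 4.7778e+06


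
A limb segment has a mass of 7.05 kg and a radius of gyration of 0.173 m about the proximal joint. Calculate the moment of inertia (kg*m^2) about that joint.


I = m * k^2
I = 7.05 * 0.173^2
k^2 = 0.0299
I = 0.2110


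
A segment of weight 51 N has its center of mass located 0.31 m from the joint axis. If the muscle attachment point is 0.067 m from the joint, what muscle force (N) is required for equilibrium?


F_muscle = W * d_load / d_muscle
F_muscle = 51 * 0.31 / 0.067
Numerator = 15.8100
F_muscle = 235.9701


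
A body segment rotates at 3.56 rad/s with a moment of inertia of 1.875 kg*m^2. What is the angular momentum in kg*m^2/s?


L = I * omega
L = 1.875 * 3.56
L = 6.6750


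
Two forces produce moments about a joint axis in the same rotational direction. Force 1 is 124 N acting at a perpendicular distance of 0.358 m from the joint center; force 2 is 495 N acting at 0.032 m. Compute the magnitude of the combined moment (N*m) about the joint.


M = F1 * d1 + F2 * d2
M = 124 * 0.358 + 495 * 0.032
M = 44.3920 + 15.8400
M = 60.2320


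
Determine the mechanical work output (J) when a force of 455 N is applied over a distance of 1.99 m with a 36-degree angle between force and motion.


W = F * d * cos(theta)
theta = 36 deg = 0.6283 rad
cos(theta) = 0.8090
W = 455 * 1.99 * 0.8090
W = 732.5244


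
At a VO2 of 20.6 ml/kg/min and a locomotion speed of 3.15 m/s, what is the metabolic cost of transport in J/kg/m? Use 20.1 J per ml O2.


Power per kg = VO2 * 20.1 / 60
Power per kg = 20.6 * 20.1 / 60 = 6.9010 W/kg
Cost = power_per_kg / speed
Cost = 6.9010 / 3.15
Cost = 2.1908


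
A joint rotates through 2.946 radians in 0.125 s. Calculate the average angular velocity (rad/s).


omega = delta_theta / delta_t
omega = 2.946 / 0.125
omega = 23.5680


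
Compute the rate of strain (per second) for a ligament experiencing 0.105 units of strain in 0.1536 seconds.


strain_rate = delta_strain / delta_t
strain_rate = 0.105 / 0.1536
strain_rate = 0.6836


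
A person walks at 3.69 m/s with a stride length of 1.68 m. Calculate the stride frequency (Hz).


f = v / stride_length
f = 3.69 / 1.68
f = 2.1964


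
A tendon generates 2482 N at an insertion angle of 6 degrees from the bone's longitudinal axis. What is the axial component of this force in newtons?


F_eff = F_tendon * cos(theta)
theta = 6 deg = 0.1047 rad
cos(theta) = 0.9945
F_eff = 2482 * 0.9945
F_eff = 2468.4033


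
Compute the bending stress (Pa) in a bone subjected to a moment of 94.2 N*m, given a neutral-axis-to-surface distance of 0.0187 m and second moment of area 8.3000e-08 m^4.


sigma = M * c / I
sigma = 94.2 * 0.0187 / 8.3000e-08
M * c = 1.7615
sigma = 2.1223e+07


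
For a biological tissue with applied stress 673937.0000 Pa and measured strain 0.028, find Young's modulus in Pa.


E = stress / strain
E = 673937.0000 / 0.028
E = 2.4069e+07


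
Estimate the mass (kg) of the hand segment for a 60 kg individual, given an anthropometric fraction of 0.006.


m_segment = body_mass * fraction
m_segment = 60 * 0.006
m_segment = 0.3600


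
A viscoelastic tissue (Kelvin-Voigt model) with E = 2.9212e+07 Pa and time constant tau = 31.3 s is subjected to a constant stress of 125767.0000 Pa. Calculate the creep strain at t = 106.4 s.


epsilon(t) = (sigma/E) * (1 - exp(-t/tau))
sigma/E = 125767.0000 / 2.9212e+07 = 0.0043
exp(-t/tau) = exp(-106.4 / 31.3) = 0.0334
epsilon = 0.0043 * (1 - 0.0334)
epsilon = 0.0042


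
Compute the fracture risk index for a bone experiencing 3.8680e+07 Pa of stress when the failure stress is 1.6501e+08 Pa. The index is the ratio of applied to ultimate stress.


FRI = applied / ultimate
FRI = 3.8680e+07 / 1.6501e+08
FRI = 0.2344


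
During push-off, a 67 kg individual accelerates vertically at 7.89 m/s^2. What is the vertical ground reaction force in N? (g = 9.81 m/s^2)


GRF = m * (g + a)
GRF = 67 * (9.81 + 7.89)
GRF = 67 * 17.7000
GRF = 1185.9000


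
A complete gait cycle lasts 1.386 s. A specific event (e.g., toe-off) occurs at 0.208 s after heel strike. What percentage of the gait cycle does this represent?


pct = (event_time / cycle_time) * 100
pct = (0.208 / 1.386) * 100
ratio = 0.1501
pct = 15.0072


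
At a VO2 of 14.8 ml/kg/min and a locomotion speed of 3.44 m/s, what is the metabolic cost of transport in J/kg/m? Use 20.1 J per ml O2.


Power per kg = VO2 * 20.1 / 60
Power per kg = 14.8 * 20.1 / 60 = 4.9580 W/kg
Cost = power_per_kg / speed
Cost = 4.9580 / 3.44
Cost = 1.4413


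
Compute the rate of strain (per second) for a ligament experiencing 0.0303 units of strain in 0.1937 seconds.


strain_rate = delta_strain / delta_t
strain_rate = 0.0303 / 0.1937
strain_rate = 0.1564


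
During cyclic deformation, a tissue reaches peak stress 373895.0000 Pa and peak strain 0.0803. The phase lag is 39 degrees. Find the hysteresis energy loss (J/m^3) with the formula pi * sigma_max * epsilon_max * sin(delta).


E_loss = pi * sigma_max * epsilon_max * sin(delta)
delta = 39 deg = 0.6807 rad
sin(delta) = 0.6293
E_loss = pi * 373895.0000 * 0.0803 * 0.6293
E_loss = 59359.0415


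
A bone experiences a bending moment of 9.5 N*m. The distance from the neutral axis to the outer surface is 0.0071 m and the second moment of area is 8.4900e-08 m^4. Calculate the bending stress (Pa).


sigma = M * c / I
sigma = 9.5 * 0.0071 / 8.4900e-08
M * c = 0.0675
sigma = 794464.0754


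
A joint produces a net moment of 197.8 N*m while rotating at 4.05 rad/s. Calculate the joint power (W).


P = M * omega
P = 197.8 * 4.05
P = 801.0900


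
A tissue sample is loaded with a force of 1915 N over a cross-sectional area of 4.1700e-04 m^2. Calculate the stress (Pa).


stress = F / A
stress = 1915 / 4.1700e-04
stress = 4.5923e+06


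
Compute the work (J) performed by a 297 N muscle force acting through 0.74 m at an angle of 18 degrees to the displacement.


W = F * d * cos(theta)
theta = 18 deg = 0.3142 rad
cos(theta) = 0.9511
W = 297 * 0.74 * 0.9511
W = 209.0232


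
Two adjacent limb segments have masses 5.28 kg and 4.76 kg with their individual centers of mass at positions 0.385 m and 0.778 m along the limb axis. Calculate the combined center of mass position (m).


COM = (m1*x1 + m2*x2) / (m1 + m2)
COM = (5.28*0.385 + 4.76*0.778) / (5.28 + 4.76)
Numerator = 5.7361
Denominator = 10.0400
COM = 0.5713


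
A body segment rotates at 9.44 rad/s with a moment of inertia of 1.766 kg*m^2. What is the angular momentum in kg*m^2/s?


L = I * omega
L = 1.766 * 9.44
L = 16.6710


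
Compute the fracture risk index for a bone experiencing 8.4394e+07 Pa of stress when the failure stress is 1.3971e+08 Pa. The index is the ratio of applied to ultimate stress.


FRI = applied / ultimate
FRI = 8.4394e+07 / 1.3971e+08
FRI = 0.6041


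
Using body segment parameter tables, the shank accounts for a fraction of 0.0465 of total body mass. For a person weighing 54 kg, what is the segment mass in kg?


m_segment = body_mass * fraction
m_segment = 54 * 0.0465
m_segment = 2.5110


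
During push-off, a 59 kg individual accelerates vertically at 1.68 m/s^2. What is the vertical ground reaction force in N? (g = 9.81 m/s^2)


GRF = m * (g + a)
GRF = 59 * (9.81 + 1.68)
GRF = 59 * 11.4900
GRF = 677.9100


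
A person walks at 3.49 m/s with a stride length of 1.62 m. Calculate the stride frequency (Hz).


f = v / stride_length
f = 3.49 / 1.62
f = 2.1543


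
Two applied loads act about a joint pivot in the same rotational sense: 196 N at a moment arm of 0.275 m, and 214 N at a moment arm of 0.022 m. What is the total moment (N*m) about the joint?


M = F1 * d1 + F2 * d2
M = 196 * 0.275 + 214 * 0.022
M = 53.9000 + 4.7080
M = 58.6080


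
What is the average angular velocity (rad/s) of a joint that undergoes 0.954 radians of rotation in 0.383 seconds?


omega = delta_theta / delta_t
omega = 0.954 / 0.383
omega = 2.4909


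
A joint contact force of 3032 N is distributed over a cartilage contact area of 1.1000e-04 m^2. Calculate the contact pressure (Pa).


P = F / A
P = 3032 / 1.1000e-04
P = 2.7564e+07


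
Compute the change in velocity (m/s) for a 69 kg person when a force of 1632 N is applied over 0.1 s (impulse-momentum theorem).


J = F * dt = 1632 * 0.1 = 163.2000 N*s
delta_v = J / m
delta_v = 163.2000 / 69
delta_v = 2.3652


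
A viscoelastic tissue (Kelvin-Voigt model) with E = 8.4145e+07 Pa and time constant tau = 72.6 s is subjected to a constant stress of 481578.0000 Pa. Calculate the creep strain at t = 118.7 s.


epsilon(t) = (sigma/E) * (1 - exp(-t/tau))
sigma/E = 481578.0000 / 8.4145e+07 = 0.0057
exp(-t/tau) = exp(-118.7 / 72.6) = 0.1950
epsilon = 0.0057 * (1 - 0.1950)
epsilon = 0.0046


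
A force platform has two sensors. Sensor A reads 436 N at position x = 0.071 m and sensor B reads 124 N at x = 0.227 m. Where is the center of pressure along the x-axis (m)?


COP_x = (F1*x1 + F2*x2) / (F1 + F2)
COP_x = (436*0.071 + 124*0.227) / (436 + 124)
Numerator = 59.1040
Denominator = 560
COP_x = 0.1055


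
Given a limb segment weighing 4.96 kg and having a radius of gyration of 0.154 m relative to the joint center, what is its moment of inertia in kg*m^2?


I = m * k^2
I = 4.96 * 0.154^2
k^2 = 0.0237
I = 0.1176


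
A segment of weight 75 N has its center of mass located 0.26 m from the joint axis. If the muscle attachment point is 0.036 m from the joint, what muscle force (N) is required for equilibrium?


F_muscle = W * d_load / d_muscle
F_muscle = 75 * 0.26 / 0.036
Numerator = 19.5000
F_muscle = 541.6667


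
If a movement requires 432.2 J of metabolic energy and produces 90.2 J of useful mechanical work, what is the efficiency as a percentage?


eta = (W_mech / E_meta) * 100
eta = (90.2 / 432.2) * 100
ratio = 0.2087
eta = 20.8700


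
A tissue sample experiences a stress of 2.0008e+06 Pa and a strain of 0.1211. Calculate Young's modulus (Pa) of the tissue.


E = stress / strain
E = 2.0008e+06 / 0.1211
E = 1.6522e+07


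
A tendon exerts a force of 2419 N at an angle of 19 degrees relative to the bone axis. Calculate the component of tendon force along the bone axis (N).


F_eff = F_tendon * cos(theta)
theta = 19 deg = 0.3316 rad
cos(theta) = 0.9455
F_eff = 2419 * 0.9455
F_eff = 2287.2094


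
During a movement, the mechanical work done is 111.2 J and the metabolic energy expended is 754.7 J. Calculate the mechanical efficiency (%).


eta = (W_mech / E_meta) * 100
eta = (111.2 / 754.7) * 100
ratio = 0.1473
eta = 14.7343


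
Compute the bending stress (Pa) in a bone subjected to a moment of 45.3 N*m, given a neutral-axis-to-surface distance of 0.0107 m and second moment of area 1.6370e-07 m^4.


sigma = M * c / I
sigma = 45.3 * 0.0107 / 1.6370e-07
M * c = 0.4847
sigma = 2.9610e+06


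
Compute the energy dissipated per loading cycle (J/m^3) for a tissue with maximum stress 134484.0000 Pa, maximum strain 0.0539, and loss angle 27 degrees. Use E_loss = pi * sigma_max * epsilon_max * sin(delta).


E_loss = pi * sigma_max * epsilon_max * sin(delta)
delta = 27 deg = 0.4712 rad
sin(delta) = 0.4540
E_loss = pi * 134484.0000 * 0.0539 * 0.4540
E_loss = 10338.4640


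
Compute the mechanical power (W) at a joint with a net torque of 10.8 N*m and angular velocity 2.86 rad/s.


P = M * omega
P = 10.8 * 2.86
P = 30.8880


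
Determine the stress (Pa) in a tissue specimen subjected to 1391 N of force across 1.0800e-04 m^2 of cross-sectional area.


stress = F / A
stress = 1391 / 1.0800e-04
stress = 1.2880e+07


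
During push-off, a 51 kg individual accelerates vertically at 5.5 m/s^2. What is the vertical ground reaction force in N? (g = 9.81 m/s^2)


GRF = m * (g + a)
GRF = 51 * (9.81 + 5.5)
GRF = 51 * 15.3100
GRF = 780.8100


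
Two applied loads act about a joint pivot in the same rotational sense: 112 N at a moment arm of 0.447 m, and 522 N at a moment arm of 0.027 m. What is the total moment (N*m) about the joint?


M = F1 * d1 + F2 * d2
M = 112 * 0.447 + 522 * 0.027
M = 50.0640 + 14.0940
M = 64.1580


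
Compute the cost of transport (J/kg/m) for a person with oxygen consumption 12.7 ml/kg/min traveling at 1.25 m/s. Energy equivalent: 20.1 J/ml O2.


Power per kg = VO2 * 20.1 / 60
Power per kg = 12.7 * 20.1 / 60 = 4.2545 W/kg
Cost = power_per_kg / speed
Cost = 4.2545 / 1.25
Cost = 3.4036


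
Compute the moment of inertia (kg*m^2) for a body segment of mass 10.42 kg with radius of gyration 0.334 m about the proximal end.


I = m * k^2
I = 10.42 * 0.334^2
k^2 = 0.1116
I = 1.1624


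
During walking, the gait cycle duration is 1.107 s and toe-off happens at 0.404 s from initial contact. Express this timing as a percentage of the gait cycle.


pct = (event_time / cycle_time) * 100
pct = (0.404 / 1.107) * 100
ratio = 0.3650
pct = 36.4950


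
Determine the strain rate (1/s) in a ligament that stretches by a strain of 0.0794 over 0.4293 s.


strain_rate = delta_strain / delta_t
strain_rate = 0.0794 / 0.4293
strain_rate = 0.1850


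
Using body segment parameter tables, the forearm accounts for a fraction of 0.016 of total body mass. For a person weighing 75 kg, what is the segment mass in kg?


m_segment = body_mass * fraction
m_segment = 75 * 0.016
m_segment = 1.2000


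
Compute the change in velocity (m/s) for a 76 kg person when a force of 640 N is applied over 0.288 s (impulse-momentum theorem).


J = F * dt = 640 * 0.288 = 184.3200 N*s
delta_v = J / m
delta_v = 184.3200 / 76
delta_v = 2.4253


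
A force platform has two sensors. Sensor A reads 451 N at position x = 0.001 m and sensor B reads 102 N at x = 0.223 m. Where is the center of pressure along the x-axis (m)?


COP_x = (F1*x1 + F2*x2) / (F1 + F2)
COP_x = (451*0.001 + 102*0.223) / (451 + 102)
Numerator = 23.1970
Denominator = 553
COP_x = 0.0419


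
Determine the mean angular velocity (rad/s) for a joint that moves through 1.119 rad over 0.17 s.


omega = delta_theta / delta_t
omega = 1.119 / 0.17
omega = 6.5824


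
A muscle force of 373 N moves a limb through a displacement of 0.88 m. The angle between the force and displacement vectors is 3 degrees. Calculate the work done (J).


W = F * d * cos(theta)
theta = 3 deg = 0.0524 rad
cos(theta) = 0.9986
W = 373 * 0.88 * 0.9986
W = 327.7902


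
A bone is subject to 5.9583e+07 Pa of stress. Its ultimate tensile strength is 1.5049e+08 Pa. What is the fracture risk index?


FRI = applied / ultimate
FRI = 5.9583e+07 / 1.5049e+08
FRI = 0.3959


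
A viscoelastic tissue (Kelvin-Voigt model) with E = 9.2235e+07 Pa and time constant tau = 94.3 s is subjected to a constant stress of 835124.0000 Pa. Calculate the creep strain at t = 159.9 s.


epsilon(t) = (sigma/E) * (1 - exp(-t/tau))
sigma/E = 835124.0000 / 9.2235e+07 = 0.0091
exp(-t/tau) = exp(-159.9 / 94.3) = 0.1835
epsilon = 0.0091 * (1 - 0.1835)
epsilon = 0.0074


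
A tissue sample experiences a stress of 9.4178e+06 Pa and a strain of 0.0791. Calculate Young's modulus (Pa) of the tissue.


E = stress / strain
E = 9.4178e+06 / 0.0791
E = 1.1906e+08


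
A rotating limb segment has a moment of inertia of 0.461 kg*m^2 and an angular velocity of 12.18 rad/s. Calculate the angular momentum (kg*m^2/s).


L = I * omega
L = 0.461 * 12.18
L = 5.6150


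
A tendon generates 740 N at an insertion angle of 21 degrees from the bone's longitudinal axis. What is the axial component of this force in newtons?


F_eff = F_tendon * cos(theta)
theta = 21 deg = 0.3665 rad
cos(theta) = 0.9336
F_eff = 740 * 0.9336
F_eff = 690.8495


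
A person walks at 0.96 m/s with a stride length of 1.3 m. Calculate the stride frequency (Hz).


f = v / stride_length
f = 0.96 / 1.3
f = 0.7385


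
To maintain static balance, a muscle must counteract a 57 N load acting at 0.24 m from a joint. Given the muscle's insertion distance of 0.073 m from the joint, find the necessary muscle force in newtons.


F_muscle = W * d_load / d_muscle
F_muscle = 57 * 0.24 / 0.073
Numerator = 13.6800
F_muscle = 187.3973


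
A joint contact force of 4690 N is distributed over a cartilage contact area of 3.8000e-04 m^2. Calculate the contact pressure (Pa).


P = F / A
P = 4690 / 3.8000e-04
P = 1.2342e+07


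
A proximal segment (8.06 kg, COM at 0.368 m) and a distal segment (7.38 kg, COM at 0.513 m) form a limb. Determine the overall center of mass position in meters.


COM = (m1*x1 + m2*x2) / (m1 + m2)
COM = (8.06*0.368 + 7.38*0.513) / (8.06 + 7.38)
Numerator = 6.7520
Denominator = 15.4400
COM = 0.4373


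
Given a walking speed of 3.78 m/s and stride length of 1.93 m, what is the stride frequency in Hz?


f = v / stride_length
f = 3.78 / 1.93
f = 1.9585


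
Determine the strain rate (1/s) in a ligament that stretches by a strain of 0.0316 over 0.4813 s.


strain_rate = delta_strain / delta_t
strain_rate = 0.0316 / 0.4813
strain_rate = 0.0657


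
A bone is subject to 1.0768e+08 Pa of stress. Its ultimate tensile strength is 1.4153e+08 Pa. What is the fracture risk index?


FRI = applied / ultimate
FRI = 1.0768e+08 / 1.4153e+08
FRI = 0.7608


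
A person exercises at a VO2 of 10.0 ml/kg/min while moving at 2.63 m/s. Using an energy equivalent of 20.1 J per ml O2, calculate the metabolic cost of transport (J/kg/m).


Power per kg = VO2 * 20.1 / 60
Power per kg = 10.0 * 20.1 / 60 = 3.3500 W/kg
Cost = power_per_kg / speed
Cost = 3.3500 / 2.63
Cost = 1.2738


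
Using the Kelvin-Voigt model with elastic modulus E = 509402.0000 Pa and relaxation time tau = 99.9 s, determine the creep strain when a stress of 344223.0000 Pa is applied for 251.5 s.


epsilon(t) = (sigma/E) * (1 - exp(-t/tau))
sigma/E = 344223.0000 / 509402.0000 = 0.6757
exp(-t/tau) = exp(-251.5 / 99.9) = 0.0807
epsilon = 0.6757 * (1 - 0.0807)
epsilon = 0.6212


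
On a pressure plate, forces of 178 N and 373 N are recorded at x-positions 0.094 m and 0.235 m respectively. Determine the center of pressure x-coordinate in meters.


COP_x = (F1*x1 + F2*x2) / (F1 + F2)
COP_x = (178*0.094 + 373*0.235) / (178 + 373)
Numerator = 104.3870
Denominator = 551
COP_x = 0.1895


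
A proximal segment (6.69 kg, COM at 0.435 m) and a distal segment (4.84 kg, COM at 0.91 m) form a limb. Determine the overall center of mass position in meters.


COM = (m1*x1 + m2*x2) / (m1 + m2)
COM = (6.69*0.435 + 4.84*0.91) / (6.69 + 4.84)
Numerator = 7.3146
Denominator = 11.5300
COM = 0.6344


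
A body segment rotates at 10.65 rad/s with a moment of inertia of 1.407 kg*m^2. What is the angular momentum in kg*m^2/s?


L = I * omega
L = 1.407 * 10.65
L = 14.9846


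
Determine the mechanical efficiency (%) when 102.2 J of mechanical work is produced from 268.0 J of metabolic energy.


eta = (W_mech / E_meta) * 100
eta = (102.2 / 268.0) * 100
ratio = 0.3813
eta = 38.1343


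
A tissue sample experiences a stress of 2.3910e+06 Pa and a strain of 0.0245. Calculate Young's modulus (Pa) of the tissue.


E = stress / strain
E = 2.3910e+06 / 0.0245
E = 9.7592e+07


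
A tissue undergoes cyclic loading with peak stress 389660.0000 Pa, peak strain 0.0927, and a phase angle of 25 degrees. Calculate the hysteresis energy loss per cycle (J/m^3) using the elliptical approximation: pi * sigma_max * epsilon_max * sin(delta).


E_loss = pi * sigma_max * epsilon_max * sin(delta)
delta = 25 deg = 0.4363 rad
sin(delta) = 0.4226
E_loss = pi * 389660.0000 * 0.0927 * 0.4226
E_loss = 47958.2903


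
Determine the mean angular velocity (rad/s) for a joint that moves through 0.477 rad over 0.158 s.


omega = delta_theta / delta_t
omega = 0.477 / 0.158
omega = 3.0190


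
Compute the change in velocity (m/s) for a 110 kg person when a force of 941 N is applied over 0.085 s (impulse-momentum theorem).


J = F * dt = 941 * 0.085 = 79.9850 N*s
delta_v = J / m
delta_v = 79.9850 / 110
delta_v = 0.7271


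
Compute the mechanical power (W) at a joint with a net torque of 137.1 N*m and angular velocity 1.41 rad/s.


P = M * omega
P = 137.1 * 1.41
P = 193.3110


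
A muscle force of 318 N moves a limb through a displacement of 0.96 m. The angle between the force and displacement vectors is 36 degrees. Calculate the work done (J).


W = F * d * cos(theta)
theta = 36 deg = 0.6283 rad
cos(theta) = 0.8090
W = 318 * 0.96 * 0.8090
W = 246.9767


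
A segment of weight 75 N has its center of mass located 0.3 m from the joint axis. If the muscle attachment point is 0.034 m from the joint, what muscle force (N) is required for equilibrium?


F_muscle = W * d_load / d_muscle
F_muscle = 75 * 0.3 / 0.034
Numerator = 22.5000
F_muscle = 661.7647


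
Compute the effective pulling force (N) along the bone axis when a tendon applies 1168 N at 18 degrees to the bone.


F_eff = F_tendon * cos(theta)
theta = 18 deg = 0.3142 rad
cos(theta) = 0.9511
F_eff = 1168 * 0.9511
F_eff = 1110.8340


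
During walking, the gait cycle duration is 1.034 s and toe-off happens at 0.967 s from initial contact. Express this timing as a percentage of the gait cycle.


pct = (event_time / cycle_time) * 100
pct = (0.967 / 1.034) * 100
ratio = 0.9352
pct = 93.5203


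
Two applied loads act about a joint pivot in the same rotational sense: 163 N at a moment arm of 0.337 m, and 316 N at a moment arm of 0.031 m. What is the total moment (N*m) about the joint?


M = F1 * d1 + F2 * d2
M = 163 * 0.337 + 316 * 0.031
M = 54.9310 + 9.7960
M = 64.7270


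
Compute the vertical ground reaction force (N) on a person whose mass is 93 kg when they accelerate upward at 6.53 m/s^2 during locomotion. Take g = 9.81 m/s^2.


GRF = m * (g + a)
GRF = 93 * (9.81 + 6.53)
GRF = 93 * 16.3400
GRF = 1519.6200


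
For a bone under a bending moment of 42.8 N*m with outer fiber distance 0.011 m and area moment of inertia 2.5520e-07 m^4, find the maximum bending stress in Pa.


sigma = M * c / I
sigma = 42.8 * 0.011 / 2.5520e-07
M * c = 0.4708
sigma = 1.8448e+06


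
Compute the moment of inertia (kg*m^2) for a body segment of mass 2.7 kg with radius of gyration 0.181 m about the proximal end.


I = m * k^2
I = 2.7 * 0.181^2
k^2 = 0.0328
I = 0.0885


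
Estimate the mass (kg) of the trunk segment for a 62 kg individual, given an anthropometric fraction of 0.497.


m_segment = body_mass * fraction
m_segment = 62 * 0.497
m_segment = 30.8140


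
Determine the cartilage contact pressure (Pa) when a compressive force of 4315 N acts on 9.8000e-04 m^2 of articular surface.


P = F / A
P = 4315 / 9.8000e-04
P = 4.4031e+06


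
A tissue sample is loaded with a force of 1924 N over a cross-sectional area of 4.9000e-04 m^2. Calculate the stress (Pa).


stress = F / A
stress = 1924 / 4.9000e-04
stress = 3.9265e+06


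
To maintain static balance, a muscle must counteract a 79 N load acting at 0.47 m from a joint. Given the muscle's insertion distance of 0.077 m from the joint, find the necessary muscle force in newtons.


F_muscle = W * d_load / d_muscle
F_muscle = 79 * 0.47 / 0.077
Numerator = 37.1300
F_muscle = 482.2078


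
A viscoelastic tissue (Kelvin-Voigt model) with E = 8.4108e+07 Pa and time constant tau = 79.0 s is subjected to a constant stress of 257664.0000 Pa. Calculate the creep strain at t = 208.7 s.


epsilon(t) = (sigma/E) * (1 - exp(-t/tau))
sigma/E = 257664.0000 / 8.4108e+07 = 0.0031
exp(-t/tau) = exp(-208.7 / 79.0) = 0.0712
epsilon = 0.0031 * (1 - 0.0712)
epsilon = 0.0028


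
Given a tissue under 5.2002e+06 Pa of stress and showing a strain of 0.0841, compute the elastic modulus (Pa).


E = stress / strain
E = 5.2002e+06 / 0.0841
E = 6.1834e+07


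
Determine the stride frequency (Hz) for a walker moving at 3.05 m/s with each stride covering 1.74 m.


f = v / stride_length
f = 3.05 / 1.74
f = 1.7529


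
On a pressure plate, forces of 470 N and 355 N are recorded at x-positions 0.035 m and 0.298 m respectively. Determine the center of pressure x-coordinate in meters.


COP_x = (F1*x1 + F2*x2) / (F1 + F2)
COP_x = (470*0.035 + 355*0.298) / (470 + 355)
Numerator = 122.2400
Denominator = 825
COP_x = 0.1482


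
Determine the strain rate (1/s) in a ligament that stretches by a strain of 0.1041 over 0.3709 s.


strain_rate = delta_strain / delta_t
strain_rate = 0.1041 / 0.3709
strain_rate = 0.2807


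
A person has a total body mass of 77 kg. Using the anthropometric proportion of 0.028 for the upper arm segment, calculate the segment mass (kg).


m_segment = body_mass * fraction
m_segment = 77 * 0.028
m_segment = 2.1560


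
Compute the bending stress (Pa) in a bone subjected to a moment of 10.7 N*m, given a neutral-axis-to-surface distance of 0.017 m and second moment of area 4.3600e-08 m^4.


sigma = M * c / I
sigma = 10.7 * 0.017 / 4.3600e-08
M * c = 0.1819
sigma = 4.1720e+06


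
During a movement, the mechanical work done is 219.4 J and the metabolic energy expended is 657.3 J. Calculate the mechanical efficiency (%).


eta = (W_mech / E_meta) * 100
eta = (219.4 / 657.3) * 100
ratio = 0.3338
eta = 33.3790


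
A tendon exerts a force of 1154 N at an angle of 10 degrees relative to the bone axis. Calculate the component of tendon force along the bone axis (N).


F_eff = F_tendon * cos(theta)
theta = 10 deg = 0.1745 rad
cos(theta) = 0.9848
F_eff = 1154 * 0.9848
F_eff = 1136.4681


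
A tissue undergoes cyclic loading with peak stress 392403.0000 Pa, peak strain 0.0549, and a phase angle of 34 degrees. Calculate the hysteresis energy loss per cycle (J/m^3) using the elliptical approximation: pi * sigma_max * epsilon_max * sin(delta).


E_loss = pi * sigma_max * epsilon_max * sin(delta)
delta = 34 deg = 0.5934 rad
sin(delta) = 0.5592
E_loss = pi * 392403.0000 * 0.0549 * 0.5592
E_loss = 37845.6691


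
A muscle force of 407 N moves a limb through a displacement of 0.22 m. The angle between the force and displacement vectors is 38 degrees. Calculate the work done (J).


W = F * d * cos(theta)
theta = 38 deg = 0.6632 rad
cos(theta) = 0.7880
W = 407 * 0.22 * 0.7880
W = 70.5585


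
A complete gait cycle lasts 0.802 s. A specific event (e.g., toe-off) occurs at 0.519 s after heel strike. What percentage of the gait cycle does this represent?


pct = (event_time / cycle_time) * 100
pct = (0.519 / 0.802) * 100
ratio = 0.6471
pct = 64.7132


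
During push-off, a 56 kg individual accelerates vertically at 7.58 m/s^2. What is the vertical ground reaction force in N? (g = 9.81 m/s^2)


GRF = m * (g + a)
GRF = 56 * (9.81 + 7.58)
GRF = 56 * 17.3900
GRF = 973.8400


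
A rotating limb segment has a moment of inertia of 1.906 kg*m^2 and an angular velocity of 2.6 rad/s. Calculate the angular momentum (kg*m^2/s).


L = I * omega
L = 1.906 * 2.6
L = 4.9556


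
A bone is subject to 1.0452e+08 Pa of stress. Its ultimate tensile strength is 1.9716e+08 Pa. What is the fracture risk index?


FRI = applied / ultimate
FRI = 1.0452e+08 / 1.9716e+08
FRI = 0.5301


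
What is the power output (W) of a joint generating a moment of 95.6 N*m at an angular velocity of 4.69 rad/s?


P = M * omega
P = 95.6 * 4.69
P = 448.3640


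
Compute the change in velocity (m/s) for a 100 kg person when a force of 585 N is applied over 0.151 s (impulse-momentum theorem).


J = F * dt = 585 * 0.151 = 88.3350 N*s
delta_v = J / m
delta_v = 88.3350 / 100
delta_v = 0.8833


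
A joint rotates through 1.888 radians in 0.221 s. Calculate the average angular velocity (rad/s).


omega = delta_theta / delta_t
omega = 1.888 / 0.221
omega = 8.5430


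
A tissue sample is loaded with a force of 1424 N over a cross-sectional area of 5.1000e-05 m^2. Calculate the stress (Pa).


stress = F / A
stress = 1424 / 5.1000e-05
stress = 2.7922e+07


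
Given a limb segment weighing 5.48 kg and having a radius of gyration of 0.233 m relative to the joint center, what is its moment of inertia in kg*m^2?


I = m * k^2
I = 5.48 * 0.233^2
k^2 = 0.0543
I = 0.2975


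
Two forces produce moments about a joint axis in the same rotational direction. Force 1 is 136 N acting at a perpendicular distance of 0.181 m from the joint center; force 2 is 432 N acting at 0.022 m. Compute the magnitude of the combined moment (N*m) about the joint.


M = F1 * d1 + F2 * d2
M = 136 * 0.181 + 432 * 0.022
M = 24.6160 + 9.5040
M = 34.1200


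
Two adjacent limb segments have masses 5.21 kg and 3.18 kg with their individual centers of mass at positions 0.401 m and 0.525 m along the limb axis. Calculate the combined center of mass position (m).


COM = (m1*x1 + m2*x2) / (m1 + m2)
COM = (5.21*0.401 + 3.18*0.525) / (5.21 + 3.18)
Numerator = 3.7587
Denominator = 8.3900
COM = 0.4480


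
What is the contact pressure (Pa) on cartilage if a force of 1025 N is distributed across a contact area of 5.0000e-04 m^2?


P = F / A
P = 1025 / 5.0000e-04
P = 2.0500e+06


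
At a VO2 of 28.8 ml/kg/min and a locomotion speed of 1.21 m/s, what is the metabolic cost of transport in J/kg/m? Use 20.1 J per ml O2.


Power per kg = VO2 * 20.1 / 60
Power per kg = 28.8 * 20.1 / 60 = 9.6480 W/kg
Cost = power_per_kg / speed
Cost = 9.6480 / 1.21
Cost = 7.9736
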